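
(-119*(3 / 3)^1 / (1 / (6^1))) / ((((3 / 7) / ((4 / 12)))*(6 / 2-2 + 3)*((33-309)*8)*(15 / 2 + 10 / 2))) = 833 / 165600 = 0.01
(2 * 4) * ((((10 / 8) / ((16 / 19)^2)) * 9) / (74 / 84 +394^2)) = 341145 / 417276736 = 0.00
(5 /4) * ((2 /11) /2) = 5 /44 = 0.11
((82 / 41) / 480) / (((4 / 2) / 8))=0.02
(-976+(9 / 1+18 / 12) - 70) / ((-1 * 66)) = 2071 / 132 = 15.69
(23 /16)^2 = 529 /256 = 2.07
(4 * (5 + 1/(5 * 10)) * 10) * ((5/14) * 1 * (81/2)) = 20331/7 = 2904.43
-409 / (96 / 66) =-4499 / 16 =-281.19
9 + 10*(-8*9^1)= -711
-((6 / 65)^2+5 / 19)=-21809 / 80275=-0.27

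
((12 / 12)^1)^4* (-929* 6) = -5574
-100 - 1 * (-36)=-64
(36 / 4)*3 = 27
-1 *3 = -3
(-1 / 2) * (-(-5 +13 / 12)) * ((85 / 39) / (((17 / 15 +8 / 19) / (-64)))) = 3036200 / 17277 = 175.74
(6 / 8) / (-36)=-1 / 48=-0.02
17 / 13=1.31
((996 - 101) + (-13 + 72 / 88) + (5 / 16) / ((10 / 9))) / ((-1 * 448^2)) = -310851 / 70647808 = -0.00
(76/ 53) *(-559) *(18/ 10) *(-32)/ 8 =1529424/ 265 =5771.41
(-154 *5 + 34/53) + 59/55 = -2239553/2915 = -768.29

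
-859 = -859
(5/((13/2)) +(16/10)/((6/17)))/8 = 517/780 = 0.66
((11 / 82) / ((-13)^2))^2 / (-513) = -121 / 98518656132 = -0.00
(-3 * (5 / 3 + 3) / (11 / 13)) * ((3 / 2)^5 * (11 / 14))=-98.72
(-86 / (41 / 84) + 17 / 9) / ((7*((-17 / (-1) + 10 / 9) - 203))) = 64319 / 477568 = 0.13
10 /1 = 10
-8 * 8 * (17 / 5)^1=-1088 / 5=-217.60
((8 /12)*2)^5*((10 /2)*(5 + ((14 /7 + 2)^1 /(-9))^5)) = 1506411520 /14348907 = 104.98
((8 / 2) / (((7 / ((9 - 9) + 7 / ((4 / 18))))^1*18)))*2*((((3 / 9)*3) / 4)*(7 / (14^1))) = 1 / 4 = 0.25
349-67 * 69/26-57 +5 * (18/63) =21043/182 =115.62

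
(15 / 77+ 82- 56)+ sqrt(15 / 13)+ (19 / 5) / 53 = sqrt(195) / 13+ 535968 / 20405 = 27.34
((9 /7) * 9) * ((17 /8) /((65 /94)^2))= 3041793 /59150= 51.43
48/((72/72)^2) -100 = -52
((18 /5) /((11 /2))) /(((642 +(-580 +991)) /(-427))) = -1708 /6435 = -0.27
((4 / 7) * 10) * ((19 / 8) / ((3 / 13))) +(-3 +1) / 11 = 13543 / 231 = 58.63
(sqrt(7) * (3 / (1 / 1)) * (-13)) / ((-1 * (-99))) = -13 * sqrt(7) / 33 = -1.04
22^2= 484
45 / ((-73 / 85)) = -3825 / 73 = -52.40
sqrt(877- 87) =sqrt(790) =28.11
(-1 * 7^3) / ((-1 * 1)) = 343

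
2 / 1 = 2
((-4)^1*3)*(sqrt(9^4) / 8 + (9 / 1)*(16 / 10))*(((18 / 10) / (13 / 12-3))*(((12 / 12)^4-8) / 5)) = -1112454 / 2875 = -386.94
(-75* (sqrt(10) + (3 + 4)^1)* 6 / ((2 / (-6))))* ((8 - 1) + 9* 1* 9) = 118800* sqrt(10) + 831600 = 1207278.59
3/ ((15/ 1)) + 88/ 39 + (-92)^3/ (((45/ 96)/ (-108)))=34984894943/ 195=179409717.66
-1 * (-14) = 14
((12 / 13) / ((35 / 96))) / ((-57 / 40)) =-3072 / 1729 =-1.78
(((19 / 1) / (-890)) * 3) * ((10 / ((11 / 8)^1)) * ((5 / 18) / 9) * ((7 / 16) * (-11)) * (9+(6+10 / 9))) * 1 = 96425 / 86508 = 1.11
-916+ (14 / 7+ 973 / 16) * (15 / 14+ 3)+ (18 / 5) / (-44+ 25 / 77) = -829077383 / 1255520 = -660.35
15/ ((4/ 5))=75/ 4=18.75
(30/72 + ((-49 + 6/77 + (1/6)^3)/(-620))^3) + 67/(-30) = -2673875755805819/1472256252149760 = -1.82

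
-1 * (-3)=3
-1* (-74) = 74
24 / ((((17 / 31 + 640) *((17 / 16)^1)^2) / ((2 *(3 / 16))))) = 23808 / 1912891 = 0.01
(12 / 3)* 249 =996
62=62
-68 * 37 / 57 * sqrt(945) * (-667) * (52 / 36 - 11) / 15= -144322792 * sqrt(105) / 2565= -576556.94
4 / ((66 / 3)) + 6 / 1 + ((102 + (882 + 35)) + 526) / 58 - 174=-90073 / 638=-141.18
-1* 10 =-10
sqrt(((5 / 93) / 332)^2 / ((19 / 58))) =5 * sqrt(1102) / 586644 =0.00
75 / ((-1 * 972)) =-25 / 324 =-0.08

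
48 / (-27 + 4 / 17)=-816 / 455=-1.79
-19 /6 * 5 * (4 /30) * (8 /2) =-76 /9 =-8.44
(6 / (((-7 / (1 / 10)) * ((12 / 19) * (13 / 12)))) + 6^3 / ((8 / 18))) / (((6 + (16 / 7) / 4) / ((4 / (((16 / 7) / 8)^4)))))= 530796273 / 11960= 44380.96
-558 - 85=-643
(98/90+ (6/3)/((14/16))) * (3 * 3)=30.37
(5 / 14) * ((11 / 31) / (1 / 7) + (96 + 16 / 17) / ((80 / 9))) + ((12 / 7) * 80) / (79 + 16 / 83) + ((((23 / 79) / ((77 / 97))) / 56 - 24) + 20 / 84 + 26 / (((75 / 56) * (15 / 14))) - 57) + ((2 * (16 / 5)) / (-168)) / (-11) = -322500430524313 / 5746727889000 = -56.12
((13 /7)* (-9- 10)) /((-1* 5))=247 /35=7.06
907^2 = 822649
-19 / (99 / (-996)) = 6308 / 33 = 191.15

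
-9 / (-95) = 9 / 95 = 0.09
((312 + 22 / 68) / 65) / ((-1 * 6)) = -10619 / 13260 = -0.80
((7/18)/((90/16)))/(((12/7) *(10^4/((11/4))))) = 539/48600000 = 0.00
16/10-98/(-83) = 1154/415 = 2.78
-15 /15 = -1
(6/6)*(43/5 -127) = -592/5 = -118.40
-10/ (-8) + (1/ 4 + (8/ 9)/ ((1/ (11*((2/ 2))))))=203/ 18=11.28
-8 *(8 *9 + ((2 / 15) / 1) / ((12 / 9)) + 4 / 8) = -2904 / 5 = -580.80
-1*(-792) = 792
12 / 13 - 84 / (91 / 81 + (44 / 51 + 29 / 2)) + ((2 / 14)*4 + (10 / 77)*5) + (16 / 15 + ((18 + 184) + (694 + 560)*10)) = 12740.12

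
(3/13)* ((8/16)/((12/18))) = 9/52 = 0.17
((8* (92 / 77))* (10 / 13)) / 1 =7360 / 1001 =7.35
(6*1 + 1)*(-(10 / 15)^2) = -28 / 9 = -3.11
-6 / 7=-0.86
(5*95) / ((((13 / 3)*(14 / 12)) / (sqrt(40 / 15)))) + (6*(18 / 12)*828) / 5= 5700*sqrt(6) / 91 + 7452 / 5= 1643.83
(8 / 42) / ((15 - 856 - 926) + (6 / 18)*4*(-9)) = -4 / 37359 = -0.00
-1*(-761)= 761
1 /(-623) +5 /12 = 3103 /7476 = 0.42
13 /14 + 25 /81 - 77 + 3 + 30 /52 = -532082 /7371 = -72.19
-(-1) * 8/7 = 8/7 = 1.14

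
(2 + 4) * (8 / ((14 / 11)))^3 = 511104 / 343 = 1490.10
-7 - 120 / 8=-22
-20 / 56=-5 / 14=-0.36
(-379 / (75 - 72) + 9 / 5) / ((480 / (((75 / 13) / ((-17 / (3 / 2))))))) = 467 / 3536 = 0.13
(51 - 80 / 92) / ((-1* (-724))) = 1153 / 16652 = 0.07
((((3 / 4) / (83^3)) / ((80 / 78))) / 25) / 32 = 117 / 73188736000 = 0.00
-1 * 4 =-4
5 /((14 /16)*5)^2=64 /245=0.26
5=5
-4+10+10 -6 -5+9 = 14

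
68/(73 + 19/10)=680/749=0.91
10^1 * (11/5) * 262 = 5764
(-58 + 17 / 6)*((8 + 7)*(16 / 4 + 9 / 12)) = -31445 / 8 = -3930.62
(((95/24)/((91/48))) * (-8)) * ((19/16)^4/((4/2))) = -12380495/745472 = -16.61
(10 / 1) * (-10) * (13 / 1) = -1300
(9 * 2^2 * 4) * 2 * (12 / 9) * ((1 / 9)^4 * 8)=1024 / 2187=0.47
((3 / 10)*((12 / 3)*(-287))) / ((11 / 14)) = -24108 / 55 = -438.33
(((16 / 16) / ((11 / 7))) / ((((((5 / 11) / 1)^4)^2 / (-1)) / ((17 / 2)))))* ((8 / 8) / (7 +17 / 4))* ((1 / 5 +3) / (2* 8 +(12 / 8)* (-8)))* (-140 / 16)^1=32465626886 / 17578125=1846.93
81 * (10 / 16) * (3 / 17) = 1215 / 136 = 8.93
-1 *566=-566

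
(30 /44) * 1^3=15 /22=0.68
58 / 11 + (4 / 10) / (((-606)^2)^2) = 19555030555931 / 3708712691640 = 5.27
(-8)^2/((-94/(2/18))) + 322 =136174/423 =321.92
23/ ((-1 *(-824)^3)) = 0.00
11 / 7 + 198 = 1397 / 7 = 199.57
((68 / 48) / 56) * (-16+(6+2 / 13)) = -68 / 273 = -0.25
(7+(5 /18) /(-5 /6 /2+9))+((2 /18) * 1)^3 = 528142 /75087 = 7.03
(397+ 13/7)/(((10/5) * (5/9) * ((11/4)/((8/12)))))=33504/385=87.02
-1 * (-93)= 93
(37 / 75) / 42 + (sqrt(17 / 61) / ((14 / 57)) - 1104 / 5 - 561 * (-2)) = 57 * sqrt(1037) / 854 + 2838817 / 3150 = 903.36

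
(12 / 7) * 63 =108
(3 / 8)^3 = 0.05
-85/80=-17/16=-1.06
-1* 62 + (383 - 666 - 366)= -711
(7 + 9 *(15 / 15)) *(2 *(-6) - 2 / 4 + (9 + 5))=24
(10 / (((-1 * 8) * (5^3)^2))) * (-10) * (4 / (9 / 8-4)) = -16 / 14375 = -0.00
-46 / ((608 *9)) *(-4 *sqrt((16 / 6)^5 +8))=23 *sqrt(26034) / 9234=0.40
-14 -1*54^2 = -2930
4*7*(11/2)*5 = 770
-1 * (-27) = 27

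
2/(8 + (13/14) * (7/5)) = 20/93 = 0.22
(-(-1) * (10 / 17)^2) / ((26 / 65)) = 250 / 289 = 0.87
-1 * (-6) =6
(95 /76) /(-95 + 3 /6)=-5 /378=-0.01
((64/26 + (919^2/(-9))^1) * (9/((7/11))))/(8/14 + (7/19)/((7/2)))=-458922409/234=-1961206.88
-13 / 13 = -1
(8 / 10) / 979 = 4 / 4895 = 0.00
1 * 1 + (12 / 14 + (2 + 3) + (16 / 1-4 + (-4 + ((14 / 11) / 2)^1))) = 1193 / 77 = 15.49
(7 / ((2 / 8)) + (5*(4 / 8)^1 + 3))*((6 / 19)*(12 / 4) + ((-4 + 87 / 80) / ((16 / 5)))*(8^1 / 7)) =-26465 / 8512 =-3.11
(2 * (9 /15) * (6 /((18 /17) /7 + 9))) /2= 238 /605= 0.39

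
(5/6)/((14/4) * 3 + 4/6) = 5/67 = 0.07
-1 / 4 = -0.25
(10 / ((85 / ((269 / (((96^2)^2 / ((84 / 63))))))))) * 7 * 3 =1883 / 180486144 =0.00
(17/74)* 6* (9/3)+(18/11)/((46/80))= 65349/9361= 6.98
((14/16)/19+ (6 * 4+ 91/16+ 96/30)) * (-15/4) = -150177/1216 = -123.50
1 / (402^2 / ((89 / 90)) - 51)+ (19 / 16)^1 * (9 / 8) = 2486320783 / 1861097088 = 1.34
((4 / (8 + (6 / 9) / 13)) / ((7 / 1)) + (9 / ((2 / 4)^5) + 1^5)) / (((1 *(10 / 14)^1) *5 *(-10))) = -317689 / 39250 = -8.09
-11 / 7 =-1.57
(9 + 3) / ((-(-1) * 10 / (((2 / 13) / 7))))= 12 / 455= 0.03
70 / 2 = 35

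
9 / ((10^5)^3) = 0.00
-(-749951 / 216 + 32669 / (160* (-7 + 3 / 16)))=3501.97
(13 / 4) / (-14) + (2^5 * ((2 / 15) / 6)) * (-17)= -31049 / 2520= -12.32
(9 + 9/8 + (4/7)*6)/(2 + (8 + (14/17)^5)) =1.31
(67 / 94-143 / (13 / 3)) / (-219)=3035 / 20586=0.15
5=5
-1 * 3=-3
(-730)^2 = 532900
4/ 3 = 1.33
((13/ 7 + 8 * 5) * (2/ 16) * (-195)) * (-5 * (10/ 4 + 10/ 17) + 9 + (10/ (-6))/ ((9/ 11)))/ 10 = 29645447/ 34272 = 865.00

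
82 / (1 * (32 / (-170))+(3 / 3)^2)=6970 / 69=101.01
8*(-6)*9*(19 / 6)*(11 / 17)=-15048 / 17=-885.18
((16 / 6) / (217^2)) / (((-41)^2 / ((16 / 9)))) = 128 / 2137228443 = 0.00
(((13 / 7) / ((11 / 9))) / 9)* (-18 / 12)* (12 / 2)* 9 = -13.68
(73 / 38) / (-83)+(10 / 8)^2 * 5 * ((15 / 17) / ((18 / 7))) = 6839807 / 2573664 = 2.66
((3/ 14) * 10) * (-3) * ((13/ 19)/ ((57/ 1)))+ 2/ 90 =-6248/ 113715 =-0.05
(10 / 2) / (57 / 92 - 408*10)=-460 / 375303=-0.00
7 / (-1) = -7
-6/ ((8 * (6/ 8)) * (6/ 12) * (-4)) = 1/ 2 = 0.50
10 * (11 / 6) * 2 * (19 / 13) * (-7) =-14630 / 39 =-375.13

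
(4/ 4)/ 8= 1/ 8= 0.12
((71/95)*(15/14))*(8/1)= 852/133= 6.41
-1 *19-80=-99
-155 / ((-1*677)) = 0.23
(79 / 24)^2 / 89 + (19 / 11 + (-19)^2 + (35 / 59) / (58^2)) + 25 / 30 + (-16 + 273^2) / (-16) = -120130285450019 / 27980352576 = -4293.38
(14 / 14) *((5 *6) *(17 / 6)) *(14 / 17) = 70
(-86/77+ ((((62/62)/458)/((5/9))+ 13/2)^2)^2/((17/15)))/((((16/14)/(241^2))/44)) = 41234824832905920195241/11687748544250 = 3528038328.07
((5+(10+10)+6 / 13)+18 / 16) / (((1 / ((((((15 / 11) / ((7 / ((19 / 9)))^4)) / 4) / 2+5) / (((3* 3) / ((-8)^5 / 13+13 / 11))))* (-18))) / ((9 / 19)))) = 36543456229661825 / 115141938912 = 317377.46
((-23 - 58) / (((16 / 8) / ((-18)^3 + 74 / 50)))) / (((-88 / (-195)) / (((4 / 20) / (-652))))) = -460465317 / 2868800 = -160.51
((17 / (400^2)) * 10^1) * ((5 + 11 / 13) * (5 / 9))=323 / 93600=0.00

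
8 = 8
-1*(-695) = 695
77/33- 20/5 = -5/3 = -1.67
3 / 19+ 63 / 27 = 142 / 57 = 2.49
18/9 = 2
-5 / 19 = -0.26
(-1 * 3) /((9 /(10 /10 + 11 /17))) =-28 /51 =-0.55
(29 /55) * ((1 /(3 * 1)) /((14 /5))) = 29 /462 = 0.06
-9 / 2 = -4.50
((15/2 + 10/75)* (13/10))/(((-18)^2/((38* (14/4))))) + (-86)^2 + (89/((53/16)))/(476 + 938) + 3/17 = 458203046879387/61917080400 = 7400.27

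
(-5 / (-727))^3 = 125 / 384240583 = 0.00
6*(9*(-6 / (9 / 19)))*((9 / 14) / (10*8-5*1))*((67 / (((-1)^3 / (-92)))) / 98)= -3162132 / 8575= -368.76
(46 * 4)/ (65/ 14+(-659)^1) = -2576/ 9161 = -0.28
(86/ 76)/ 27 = 43/ 1026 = 0.04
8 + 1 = 9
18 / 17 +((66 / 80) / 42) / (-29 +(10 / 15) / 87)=76226553 / 72037840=1.06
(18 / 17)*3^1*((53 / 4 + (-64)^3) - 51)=-28315629 / 34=-832812.62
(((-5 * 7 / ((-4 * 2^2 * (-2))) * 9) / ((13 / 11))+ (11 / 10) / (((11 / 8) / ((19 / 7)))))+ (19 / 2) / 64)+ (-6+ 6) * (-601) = -349991 / 58240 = -6.01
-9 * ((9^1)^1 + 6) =-135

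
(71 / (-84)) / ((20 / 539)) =-5467 / 240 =-22.78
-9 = -9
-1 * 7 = -7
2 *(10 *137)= 2740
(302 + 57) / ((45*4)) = 1.99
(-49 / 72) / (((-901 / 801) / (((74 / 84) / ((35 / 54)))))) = 29637 / 36040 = 0.82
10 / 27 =0.37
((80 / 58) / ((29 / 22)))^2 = 774400 / 707281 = 1.09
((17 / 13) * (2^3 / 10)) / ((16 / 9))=153 / 260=0.59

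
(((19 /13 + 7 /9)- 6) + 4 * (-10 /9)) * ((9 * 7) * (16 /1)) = -107520 /13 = -8270.77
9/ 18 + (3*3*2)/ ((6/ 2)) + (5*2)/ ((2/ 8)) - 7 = 79/ 2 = 39.50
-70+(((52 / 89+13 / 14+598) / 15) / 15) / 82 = -1608462007 / 22988700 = -69.97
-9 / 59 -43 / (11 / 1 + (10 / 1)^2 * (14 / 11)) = -41596 / 89739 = -0.46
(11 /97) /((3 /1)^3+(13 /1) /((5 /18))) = 55 /35793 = 0.00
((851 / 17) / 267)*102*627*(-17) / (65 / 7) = -126991326 / 5785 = -21951.83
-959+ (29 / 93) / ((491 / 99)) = -14595982 / 15221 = -958.94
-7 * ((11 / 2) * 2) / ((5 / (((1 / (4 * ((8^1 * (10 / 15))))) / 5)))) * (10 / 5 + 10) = -693 / 400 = -1.73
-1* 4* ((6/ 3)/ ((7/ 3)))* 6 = -144/ 7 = -20.57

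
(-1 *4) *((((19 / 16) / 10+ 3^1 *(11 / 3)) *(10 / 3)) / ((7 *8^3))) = -593 / 14336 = -0.04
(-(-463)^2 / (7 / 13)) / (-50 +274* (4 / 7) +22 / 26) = -36228361 / 9775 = -3706.23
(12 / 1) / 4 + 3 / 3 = 4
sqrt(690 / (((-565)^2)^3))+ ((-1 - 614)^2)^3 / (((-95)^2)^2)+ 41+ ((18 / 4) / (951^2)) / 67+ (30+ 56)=sqrt(690) / 180362125+ 1165719558478883824113 / 1754840813846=664287922.46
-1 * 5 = -5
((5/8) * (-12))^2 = 56.25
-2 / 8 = -0.25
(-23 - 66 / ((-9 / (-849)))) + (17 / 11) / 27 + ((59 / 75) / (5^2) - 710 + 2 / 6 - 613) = -1405474159 / 185625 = -7571.58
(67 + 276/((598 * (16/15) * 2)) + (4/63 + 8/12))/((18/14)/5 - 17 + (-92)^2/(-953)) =-4242617815/1599994656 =-2.65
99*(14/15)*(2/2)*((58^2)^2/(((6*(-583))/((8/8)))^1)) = -298926.31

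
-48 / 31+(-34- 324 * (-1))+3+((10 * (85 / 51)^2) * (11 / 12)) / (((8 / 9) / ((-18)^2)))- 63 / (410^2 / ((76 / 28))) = 24942150037 / 2605550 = 9572.70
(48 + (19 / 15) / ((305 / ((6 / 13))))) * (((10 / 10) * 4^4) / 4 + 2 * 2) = 64711384 / 19825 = 3264.13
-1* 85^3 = -614125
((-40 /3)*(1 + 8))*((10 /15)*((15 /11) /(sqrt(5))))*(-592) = 142080*sqrt(5) /11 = 28881.87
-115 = -115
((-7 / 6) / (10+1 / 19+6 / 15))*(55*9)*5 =-182875 / 662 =-276.25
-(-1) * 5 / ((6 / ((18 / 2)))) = 15 / 2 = 7.50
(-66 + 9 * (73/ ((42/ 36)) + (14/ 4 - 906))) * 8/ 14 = -213510/ 49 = -4357.35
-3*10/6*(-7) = 35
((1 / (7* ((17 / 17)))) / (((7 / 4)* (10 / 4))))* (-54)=-1.76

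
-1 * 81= -81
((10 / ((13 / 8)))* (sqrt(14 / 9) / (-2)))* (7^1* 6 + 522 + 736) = -4000* sqrt(14) / 3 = -4988.88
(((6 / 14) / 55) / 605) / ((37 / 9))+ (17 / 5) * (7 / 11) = 18646732 / 8618225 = 2.16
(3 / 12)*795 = 795 / 4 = 198.75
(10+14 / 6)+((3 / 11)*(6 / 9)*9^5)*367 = 130026305 / 33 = 3940191.06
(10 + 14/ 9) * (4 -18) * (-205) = 298480/ 9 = 33164.44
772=772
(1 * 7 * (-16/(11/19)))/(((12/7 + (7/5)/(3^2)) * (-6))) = 5880/341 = 17.24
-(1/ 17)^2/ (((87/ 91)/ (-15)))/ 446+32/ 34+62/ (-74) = 14308905/ 138303262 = 0.10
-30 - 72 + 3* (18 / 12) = -195 / 2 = -97.50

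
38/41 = 0.93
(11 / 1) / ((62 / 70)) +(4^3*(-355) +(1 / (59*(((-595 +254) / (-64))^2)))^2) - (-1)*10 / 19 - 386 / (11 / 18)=-20871402265942159573 / 894283340089579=-23338.69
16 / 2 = 8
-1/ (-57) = 1/ 57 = 0.02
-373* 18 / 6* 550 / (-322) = 307725 / 161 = 1911.34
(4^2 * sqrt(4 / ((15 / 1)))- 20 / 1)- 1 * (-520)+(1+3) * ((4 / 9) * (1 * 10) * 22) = 32 * sqrt(15) / 15+8020 / 9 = 899.37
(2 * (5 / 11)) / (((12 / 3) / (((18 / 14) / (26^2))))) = 45 / 104104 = 0.00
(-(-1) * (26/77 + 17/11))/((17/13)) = 1885/1309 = 1.44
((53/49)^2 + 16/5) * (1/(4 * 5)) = 52461/240100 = 0.22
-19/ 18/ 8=-19/ 144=-0.13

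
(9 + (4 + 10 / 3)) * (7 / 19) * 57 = 343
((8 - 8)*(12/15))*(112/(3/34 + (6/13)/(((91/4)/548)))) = 0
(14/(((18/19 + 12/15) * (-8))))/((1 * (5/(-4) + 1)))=665/166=4.01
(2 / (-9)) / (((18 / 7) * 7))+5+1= 485 / 81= 5.99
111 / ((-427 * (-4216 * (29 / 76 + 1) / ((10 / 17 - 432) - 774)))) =-7202938 / 133892255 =-0.05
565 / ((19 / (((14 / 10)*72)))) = 56952 / 19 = 2997.47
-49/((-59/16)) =784/59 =13.29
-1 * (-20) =20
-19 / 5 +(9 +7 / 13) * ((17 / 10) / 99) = -23399 / 6435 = -3.64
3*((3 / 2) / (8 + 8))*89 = 801 / 32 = 25.03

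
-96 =-96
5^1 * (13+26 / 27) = 1885 / 27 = 69.81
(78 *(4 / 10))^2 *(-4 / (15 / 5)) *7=-227136 / 25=-9085.44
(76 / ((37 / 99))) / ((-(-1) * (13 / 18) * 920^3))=16929 / 46818616000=0.00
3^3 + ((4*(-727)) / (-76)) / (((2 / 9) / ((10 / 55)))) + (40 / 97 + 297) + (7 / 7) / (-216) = 1557660055 / 4378968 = 355.71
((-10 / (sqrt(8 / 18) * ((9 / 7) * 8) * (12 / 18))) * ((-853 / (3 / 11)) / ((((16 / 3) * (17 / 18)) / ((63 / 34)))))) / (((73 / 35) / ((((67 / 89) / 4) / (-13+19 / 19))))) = -145550738025 / 7690784768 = -18.93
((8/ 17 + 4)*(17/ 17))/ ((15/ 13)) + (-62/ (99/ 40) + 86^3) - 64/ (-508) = 679733731228/ 1068705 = 636034.95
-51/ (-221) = 3/ 13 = 0.23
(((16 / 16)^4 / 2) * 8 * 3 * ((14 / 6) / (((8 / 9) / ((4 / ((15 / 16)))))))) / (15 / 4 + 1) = 2688 / 95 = 28.29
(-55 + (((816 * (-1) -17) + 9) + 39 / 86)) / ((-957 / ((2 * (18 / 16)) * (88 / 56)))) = 3.25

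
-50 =-50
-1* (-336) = 336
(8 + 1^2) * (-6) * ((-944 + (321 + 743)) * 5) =-32400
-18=-18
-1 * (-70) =70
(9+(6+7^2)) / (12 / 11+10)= 352 / 61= 5.77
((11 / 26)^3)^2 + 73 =22552623209 / 308915776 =73.01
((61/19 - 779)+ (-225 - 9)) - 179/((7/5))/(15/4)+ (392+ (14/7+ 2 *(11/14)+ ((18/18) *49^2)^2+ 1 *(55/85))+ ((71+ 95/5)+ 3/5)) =195494333014/33915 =5764243.93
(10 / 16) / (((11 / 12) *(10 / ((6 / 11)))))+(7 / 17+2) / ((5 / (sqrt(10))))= 9 / 242+41 *sqrt(10) / 85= 1.56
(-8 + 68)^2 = 3600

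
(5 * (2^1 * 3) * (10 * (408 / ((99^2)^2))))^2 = 184960000 / 113919098077521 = 0.00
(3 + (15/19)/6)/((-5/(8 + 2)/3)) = -357/19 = -18.79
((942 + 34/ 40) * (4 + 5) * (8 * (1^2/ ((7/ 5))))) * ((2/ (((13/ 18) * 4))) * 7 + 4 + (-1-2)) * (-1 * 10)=-257963760/ 91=-2834766.59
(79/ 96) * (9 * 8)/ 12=79/ 16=4.94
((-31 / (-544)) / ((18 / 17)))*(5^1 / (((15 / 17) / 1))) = 527 / 1728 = 0.30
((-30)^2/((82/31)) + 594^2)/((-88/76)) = -137562147/451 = -305015.85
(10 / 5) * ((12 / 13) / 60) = 0.03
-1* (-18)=18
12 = 12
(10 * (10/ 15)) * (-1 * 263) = -5260/ 3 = -1753.33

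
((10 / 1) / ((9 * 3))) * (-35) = -12.96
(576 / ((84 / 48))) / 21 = 768 / 49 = 15.67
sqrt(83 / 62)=sqrt(5146) / 62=1.16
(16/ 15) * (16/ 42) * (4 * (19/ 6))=4864/ 945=5.15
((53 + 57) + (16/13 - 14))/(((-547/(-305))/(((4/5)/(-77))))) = -308416/547547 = -0.56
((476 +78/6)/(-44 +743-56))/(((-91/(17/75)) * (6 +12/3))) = -0.00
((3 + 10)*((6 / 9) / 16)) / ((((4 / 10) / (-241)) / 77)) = -1206205 / 48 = -25129.27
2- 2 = 0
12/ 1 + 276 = 288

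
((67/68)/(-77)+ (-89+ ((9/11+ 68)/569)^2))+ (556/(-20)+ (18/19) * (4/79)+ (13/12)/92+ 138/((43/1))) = -188561216266502882267/1660906137939473040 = -113.53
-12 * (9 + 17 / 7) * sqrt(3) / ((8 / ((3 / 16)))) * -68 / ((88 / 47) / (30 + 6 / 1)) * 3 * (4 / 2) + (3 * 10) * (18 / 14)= 270 / 7 + 1941570 * sqrt(3) / 77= 43712.57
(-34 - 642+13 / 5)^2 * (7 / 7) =11336689 / 25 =453467.56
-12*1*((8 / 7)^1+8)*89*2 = -136704 / 7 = -19529.14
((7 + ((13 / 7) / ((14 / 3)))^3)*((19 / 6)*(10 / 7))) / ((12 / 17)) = 10735975745 / 237180384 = 45.27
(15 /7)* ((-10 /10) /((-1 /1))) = 15 /7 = 2.14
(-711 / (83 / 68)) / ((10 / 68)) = -1643832 / 415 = -3961.04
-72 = -72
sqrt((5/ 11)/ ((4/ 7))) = 0.89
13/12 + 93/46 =857/276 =3.11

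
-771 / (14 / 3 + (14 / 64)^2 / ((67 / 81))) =-158690304 / 972419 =-163.19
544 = 544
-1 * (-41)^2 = -1681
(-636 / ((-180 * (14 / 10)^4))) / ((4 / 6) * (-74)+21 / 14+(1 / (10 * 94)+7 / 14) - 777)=-6227500 / 5581405417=-0.00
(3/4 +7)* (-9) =-279/4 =-69.75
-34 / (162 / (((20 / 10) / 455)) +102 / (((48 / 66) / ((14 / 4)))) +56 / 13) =-3536 / 3884419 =-0.00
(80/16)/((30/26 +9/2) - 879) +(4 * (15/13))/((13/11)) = 14964650/3837483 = 3.90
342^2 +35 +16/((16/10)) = 117009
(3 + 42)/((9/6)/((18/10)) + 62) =270/377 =0.72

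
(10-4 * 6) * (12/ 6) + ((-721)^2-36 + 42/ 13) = 6757143/ 13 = 519780.23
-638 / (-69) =638 / 69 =9.25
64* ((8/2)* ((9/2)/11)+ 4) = 3968/11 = 360.73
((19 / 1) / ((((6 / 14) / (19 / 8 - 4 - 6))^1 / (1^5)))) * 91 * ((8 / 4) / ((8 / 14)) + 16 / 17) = -111480733 / 816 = -136618.55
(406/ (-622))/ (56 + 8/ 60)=-3045/ 261862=-0.01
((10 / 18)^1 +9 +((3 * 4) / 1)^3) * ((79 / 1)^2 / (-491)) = -97596758 / 4419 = -22085.71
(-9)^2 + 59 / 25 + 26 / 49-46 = 46416 / 1225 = 37.89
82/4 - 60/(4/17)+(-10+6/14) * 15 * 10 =-23383/14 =-1670.21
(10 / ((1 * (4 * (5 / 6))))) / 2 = 3 / 2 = 1.50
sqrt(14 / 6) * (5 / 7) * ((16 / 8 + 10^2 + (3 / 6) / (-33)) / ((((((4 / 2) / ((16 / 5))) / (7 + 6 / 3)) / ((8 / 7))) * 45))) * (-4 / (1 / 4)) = -3446272 * sqrt(21) / 24255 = -651.12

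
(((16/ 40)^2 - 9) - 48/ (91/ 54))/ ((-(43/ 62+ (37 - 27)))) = 5264482/ 1508325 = 3.49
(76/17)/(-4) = -19/17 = -1.12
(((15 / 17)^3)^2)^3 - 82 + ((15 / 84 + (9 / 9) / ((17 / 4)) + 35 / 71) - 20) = -100.99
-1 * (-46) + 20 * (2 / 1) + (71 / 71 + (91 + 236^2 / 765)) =191866 / 765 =250.81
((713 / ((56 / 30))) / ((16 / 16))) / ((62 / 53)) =18285 / 56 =326.52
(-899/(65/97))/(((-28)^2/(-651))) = 8109879/7280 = 1113.99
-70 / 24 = -35 / 12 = -2.92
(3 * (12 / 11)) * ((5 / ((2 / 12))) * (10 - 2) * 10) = 86400 / 11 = 7854.55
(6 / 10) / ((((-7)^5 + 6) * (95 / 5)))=-3 / 1596095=-0.00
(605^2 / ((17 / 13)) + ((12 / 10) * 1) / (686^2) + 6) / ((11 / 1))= 5598241781281 / 220003630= 25446.13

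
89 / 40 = 2.22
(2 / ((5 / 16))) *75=480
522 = 522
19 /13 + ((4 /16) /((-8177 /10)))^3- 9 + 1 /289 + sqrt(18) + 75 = 3* sqrt(2) + 295087284841107 /4373931529864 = 71.71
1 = 1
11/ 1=11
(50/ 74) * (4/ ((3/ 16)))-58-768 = -811.59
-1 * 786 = -786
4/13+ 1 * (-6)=-74/13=-5.69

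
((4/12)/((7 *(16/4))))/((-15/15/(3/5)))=-1/140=-0.01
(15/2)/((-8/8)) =-15/2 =-7.50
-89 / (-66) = 89 / 66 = 1.35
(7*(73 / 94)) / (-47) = -511 / 4418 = -0.12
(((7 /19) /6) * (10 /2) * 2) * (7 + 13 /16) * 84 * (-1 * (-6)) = 91875 /38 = 2417.76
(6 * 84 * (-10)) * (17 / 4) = -21420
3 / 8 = 0.38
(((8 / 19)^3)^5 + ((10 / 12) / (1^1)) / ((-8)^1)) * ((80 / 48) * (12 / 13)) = -0.16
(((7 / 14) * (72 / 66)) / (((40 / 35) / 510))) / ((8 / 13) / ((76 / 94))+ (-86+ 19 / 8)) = -5290740 / 1801129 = -2.94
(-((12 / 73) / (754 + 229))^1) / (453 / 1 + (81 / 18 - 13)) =-24 / 63793751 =-0.00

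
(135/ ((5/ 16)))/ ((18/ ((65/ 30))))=52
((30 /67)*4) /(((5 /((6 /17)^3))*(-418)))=-2592 /68796739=-0.00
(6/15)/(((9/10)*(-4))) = -1/9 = -0.11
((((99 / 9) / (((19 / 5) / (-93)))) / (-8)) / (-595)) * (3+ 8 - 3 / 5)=-13299 / 22610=-0.59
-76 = -76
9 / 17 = 0.53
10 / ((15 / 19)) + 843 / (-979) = 34673 / 2937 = 11.81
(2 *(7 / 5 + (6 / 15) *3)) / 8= 13 / 20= 0.65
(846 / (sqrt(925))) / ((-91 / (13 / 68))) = -423 * sqrt(37) / 44030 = -0.06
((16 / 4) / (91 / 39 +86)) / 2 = 6 / 265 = 0.02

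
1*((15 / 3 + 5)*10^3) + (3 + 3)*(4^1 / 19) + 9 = 190195 / 19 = 10010.26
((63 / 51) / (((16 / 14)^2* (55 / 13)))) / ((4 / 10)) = 0.56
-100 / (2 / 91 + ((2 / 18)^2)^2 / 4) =-238820400 / 52579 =-4542.13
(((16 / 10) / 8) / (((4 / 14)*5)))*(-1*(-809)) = 5663 / 50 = 113.26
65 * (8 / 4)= 130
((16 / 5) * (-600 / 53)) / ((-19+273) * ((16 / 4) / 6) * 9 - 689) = -384 / 8851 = -0.04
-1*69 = -69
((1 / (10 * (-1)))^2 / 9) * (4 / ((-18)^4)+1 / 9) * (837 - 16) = 2394857 / 23619600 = 0.10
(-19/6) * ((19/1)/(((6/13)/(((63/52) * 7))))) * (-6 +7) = -17689/16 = -1105.56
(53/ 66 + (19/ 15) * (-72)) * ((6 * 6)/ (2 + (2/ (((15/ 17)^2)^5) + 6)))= -10321234681640625/ 47548550092439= -217.07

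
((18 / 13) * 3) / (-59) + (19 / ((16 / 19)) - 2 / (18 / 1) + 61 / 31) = 83367313 / 3423888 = 24.35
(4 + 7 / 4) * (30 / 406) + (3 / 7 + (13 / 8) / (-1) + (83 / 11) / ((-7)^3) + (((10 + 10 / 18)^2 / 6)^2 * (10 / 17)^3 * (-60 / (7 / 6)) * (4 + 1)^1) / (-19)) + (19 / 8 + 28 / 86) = 288713454839699893 / 303319307811366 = 951.85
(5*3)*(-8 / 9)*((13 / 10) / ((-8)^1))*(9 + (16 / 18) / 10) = 5317 / 270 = 19.69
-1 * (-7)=7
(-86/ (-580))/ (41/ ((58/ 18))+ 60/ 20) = 43/ 4560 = 0.01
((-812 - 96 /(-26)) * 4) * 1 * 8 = -336256 /13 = -25865.85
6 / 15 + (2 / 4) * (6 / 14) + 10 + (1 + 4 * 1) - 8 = 533 / 70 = 7.61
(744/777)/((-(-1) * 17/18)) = 4464/4403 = 1.01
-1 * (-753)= 753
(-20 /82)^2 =100 /1681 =0.06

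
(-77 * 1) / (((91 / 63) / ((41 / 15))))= -9471 / 65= -145.71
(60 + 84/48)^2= 61009/16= 3813.06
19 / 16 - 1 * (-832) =13331 / 16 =833.19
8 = 8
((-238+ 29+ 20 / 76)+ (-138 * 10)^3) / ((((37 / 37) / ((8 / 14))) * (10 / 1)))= -99866743932 / 665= -150175554.78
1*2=2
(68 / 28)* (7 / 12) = 17 / 12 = 1.42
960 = 960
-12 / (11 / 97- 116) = 388 / 3747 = 0.10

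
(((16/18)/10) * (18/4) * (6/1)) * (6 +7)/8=39/10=3.90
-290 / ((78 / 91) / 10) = -3383.33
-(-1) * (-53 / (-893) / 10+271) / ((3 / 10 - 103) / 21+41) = 50821743 / 6771619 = 7.51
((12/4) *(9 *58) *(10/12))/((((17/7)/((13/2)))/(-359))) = -42633045/34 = -1253913.09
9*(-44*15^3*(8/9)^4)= -22528000/27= -834370.37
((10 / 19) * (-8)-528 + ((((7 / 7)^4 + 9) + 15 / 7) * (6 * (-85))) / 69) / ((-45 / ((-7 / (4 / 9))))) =-951291 / 4370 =-217.69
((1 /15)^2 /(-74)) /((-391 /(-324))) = -18 /361675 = -0.00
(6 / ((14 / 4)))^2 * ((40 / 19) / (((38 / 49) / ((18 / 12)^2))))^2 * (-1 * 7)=-100018800 / 130321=-767.48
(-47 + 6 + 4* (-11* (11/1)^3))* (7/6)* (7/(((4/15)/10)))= -71791125/4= -17947781.25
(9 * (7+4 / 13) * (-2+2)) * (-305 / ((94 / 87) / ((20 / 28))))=0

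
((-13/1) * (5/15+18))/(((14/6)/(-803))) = 574145/7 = 82020.71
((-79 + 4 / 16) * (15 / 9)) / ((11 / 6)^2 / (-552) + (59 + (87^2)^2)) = -2608200 / 1138463302919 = -0.00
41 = 41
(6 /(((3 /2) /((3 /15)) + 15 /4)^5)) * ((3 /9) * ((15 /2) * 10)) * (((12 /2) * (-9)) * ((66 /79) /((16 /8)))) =-45056 /2399625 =-0.02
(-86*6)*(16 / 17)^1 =-8256 / 17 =-485.65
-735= -735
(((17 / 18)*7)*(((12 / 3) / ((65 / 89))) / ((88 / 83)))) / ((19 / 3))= 879053 / 163020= 5.39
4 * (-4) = -16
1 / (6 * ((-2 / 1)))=-1 / 12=-0.08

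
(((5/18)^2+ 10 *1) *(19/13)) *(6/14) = 62035/9828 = 6.31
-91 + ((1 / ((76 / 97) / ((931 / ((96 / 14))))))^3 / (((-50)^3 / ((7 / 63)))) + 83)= -100530639561511 / 7962624000000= -12.63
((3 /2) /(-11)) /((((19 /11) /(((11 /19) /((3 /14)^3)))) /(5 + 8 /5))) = -166012 /5415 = -30.66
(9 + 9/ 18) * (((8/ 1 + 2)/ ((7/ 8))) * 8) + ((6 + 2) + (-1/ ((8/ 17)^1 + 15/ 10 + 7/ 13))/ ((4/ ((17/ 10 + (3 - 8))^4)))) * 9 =129521541917/ 155260000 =834.22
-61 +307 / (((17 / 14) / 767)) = 3295529 / 17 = 193854.65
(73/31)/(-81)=-73/2511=-0.03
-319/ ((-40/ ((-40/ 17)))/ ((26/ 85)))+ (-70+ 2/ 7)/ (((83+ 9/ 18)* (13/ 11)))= -141557438/ 21959665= -6.45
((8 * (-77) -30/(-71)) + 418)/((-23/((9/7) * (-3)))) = -54108/1633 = -33.13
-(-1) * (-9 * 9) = -81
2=2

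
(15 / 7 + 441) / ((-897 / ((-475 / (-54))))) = -245575 / 56511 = -4.35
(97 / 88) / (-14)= -0.08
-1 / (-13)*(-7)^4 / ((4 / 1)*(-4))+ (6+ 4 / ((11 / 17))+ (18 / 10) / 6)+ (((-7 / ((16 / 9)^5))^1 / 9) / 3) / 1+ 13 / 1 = 10439228017 / 749731840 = 13.92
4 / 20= 1 / 5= 0.20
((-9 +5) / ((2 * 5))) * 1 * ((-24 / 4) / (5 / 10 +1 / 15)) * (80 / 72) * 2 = 160 / 17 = 9.41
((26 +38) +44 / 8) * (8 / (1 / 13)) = 7228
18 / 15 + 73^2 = 26651 / 5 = 5330.20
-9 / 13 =-0.69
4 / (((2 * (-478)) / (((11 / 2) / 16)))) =-11 / 7648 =-0.00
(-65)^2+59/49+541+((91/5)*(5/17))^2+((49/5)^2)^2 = 124081688211/8850625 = 14019.54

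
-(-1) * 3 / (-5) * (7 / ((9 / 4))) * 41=-1148 / 15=-76.53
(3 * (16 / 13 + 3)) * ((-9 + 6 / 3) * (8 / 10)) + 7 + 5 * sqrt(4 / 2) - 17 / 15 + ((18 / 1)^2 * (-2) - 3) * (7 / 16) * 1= -1092071 / 3120 + 5 * sqrt(2)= -342.95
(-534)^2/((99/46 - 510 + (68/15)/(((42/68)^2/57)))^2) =2933697731504400/295578170757769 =9.93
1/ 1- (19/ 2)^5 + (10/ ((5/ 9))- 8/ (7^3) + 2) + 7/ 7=-849060741/ 10976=-77356.12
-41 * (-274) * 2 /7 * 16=359488 /7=51355.43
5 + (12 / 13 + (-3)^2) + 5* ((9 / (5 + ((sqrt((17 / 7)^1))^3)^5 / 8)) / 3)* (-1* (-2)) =81103570026825360* sqrt(119) / 2854826953093906993 + 553243933223777070242 / 37112750390220790909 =15.22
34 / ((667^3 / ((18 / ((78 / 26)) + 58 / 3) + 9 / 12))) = 5321 / 1780445778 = 0.00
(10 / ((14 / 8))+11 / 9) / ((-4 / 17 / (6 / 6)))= -7429 / 252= -29.48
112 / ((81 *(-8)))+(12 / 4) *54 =13108 / 81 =161.83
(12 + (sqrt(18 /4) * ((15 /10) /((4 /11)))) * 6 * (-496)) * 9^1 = 108-165726 * sqrt(2) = -234263.96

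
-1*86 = -86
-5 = -5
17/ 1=17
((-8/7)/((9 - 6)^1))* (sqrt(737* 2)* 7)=-102.38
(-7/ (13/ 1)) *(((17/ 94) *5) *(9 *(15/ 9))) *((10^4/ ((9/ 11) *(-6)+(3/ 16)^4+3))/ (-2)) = -1072332800000/ 56023201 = -19140.87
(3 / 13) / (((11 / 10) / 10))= 300 / 143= 2.10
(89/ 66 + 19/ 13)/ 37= 2411/ 31746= 0.08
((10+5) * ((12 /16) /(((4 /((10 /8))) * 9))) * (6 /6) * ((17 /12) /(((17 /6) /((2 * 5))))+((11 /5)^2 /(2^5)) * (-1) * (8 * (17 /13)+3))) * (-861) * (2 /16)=-26540325 /212992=-124.61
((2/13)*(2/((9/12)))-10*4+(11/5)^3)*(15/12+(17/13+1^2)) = -5220367/50700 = -102.97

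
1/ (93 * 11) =1/ 1023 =0.00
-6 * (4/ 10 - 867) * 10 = 51996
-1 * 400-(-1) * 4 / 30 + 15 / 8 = -47759 / 120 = -397.99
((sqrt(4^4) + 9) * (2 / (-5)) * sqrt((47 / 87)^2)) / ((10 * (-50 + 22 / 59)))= 2773 / 254736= 0.01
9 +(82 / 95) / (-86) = 36724 / 4085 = 8.99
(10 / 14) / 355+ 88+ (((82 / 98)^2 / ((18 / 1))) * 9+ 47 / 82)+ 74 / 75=47131673639 / 524198325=89.91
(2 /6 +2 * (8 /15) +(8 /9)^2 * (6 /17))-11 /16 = 36403 /36720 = 0.99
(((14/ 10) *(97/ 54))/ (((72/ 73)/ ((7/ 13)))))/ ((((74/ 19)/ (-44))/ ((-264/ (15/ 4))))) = 3190726924/ 2922075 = 1091.94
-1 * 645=-645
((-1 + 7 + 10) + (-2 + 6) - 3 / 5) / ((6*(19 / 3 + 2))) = 97 / 250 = 0.39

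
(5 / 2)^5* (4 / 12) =3125 / 96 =32.55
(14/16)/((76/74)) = 259/304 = 0.85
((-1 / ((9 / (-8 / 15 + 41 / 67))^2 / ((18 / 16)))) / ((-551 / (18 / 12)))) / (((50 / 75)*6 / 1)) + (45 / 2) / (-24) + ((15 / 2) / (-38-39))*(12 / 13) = -109891178364259 / 106959417364800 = -1.03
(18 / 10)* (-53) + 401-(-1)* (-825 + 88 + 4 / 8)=-430.90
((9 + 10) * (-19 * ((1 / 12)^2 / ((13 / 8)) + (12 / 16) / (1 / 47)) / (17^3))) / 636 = -5956139 / 1462344624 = -0.00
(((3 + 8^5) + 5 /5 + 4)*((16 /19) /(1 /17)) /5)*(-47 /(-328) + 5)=482661.31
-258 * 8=-2064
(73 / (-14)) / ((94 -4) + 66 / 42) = -73 / 1282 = -0.06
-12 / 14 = -6 / 7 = -0.86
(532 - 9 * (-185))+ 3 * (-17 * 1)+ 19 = 2165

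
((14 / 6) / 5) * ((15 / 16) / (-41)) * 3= -21 / 656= -0.03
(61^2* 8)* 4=119072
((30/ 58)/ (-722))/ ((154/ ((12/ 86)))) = -45/ 69325718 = -0.00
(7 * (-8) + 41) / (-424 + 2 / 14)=35 / 989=0.04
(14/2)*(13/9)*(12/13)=28/3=9.33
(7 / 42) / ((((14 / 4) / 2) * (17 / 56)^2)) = 896 / 867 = 1.03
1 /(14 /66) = 33 /7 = 4.71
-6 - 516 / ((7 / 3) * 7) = -1842 / 49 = -37.59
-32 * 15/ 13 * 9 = -4320/ 13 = -332.31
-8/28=-2/7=-0.29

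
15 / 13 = 1.15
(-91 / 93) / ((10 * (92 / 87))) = -2639 / 28520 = -0.09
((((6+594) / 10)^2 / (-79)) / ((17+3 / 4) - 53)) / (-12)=-400 / 3713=-0.11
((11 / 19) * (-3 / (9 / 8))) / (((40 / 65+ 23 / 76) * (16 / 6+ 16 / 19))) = -10868 / 22675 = -0.48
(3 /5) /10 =3 /50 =0.06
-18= -18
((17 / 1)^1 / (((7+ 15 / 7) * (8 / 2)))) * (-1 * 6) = -357 / 128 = -2.79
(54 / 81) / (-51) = -2 / 153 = -0.01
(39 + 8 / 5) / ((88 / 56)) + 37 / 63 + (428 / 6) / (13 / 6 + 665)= 367989694 / 13870395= 26.53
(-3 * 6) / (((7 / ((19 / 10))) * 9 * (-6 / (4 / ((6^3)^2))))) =19 / 2449440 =0.00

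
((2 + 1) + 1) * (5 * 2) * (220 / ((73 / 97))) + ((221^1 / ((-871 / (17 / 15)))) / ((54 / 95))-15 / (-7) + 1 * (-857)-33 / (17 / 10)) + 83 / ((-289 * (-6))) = 8670468260998 / 801453933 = 10818.42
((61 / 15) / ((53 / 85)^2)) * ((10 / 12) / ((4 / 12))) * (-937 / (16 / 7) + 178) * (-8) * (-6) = -1635530475 / 5618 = -291123.26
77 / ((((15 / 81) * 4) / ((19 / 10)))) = 39501 / 200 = 197.50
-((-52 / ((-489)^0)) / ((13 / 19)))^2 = -5776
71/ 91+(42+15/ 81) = 105566/ 2457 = 42.97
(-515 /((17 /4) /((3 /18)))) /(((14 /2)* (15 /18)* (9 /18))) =-824 /119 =-6.92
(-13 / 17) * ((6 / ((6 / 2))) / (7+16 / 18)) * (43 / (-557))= 0.01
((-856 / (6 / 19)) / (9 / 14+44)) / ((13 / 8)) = -910784 / 24375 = -37.37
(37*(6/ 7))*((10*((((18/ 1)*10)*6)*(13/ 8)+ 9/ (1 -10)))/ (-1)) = -3893880/ 7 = -556268.57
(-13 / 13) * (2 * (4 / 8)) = -1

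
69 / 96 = 23 / 32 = 0.72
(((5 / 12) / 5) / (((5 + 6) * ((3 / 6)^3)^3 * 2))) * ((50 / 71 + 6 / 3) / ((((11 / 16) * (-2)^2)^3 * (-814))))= -131072 / 423080977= -0.00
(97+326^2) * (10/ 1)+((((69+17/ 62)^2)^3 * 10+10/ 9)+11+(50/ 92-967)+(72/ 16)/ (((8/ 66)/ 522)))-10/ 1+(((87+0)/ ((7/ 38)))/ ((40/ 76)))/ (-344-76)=7958951766135470850099059491/ 7201559869106400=1105170533994.75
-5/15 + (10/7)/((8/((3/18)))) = -17/56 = -0.30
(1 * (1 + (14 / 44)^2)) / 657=533 / 317988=0.00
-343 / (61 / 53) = -18179 / 61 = -298.02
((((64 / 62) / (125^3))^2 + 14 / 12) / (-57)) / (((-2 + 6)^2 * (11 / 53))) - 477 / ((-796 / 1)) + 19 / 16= 78187521472930843402357 / 43911201049804687500000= 1.78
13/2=6.50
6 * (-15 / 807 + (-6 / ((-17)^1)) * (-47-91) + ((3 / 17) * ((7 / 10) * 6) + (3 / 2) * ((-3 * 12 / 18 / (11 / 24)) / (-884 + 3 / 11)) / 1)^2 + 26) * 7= -170966599015682148 / 183658916429525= -930.89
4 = 4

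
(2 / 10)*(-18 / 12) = -3 / 10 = -0.30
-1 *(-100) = 100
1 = 1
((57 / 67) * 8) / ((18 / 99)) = 2508 / 67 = 37.43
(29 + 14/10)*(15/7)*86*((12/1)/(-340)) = -117648/595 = -197.73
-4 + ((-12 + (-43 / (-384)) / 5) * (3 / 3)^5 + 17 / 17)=-28757 / 1920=-14.98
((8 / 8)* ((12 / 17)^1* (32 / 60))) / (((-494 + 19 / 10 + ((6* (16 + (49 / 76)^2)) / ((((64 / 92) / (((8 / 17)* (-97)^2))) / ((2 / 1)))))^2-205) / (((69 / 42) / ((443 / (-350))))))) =-2608922163200 / 8393271454217932938150511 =-0.00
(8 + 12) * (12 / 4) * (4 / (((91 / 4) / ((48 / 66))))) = 7.67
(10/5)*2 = 4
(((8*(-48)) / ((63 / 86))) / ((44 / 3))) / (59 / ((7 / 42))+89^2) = -2752 / 637175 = -0.00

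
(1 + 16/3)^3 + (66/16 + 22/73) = 4075451/15768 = 258.46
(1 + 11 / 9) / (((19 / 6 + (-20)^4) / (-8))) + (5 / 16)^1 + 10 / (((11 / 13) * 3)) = 718395445 / 168963344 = 4.25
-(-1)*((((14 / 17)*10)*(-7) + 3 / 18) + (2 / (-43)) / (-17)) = -252097 / 4386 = -57.48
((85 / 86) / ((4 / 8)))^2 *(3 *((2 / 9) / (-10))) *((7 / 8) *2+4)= -33235 / 22188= -1.50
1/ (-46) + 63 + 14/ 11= 32511/ 506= 64.25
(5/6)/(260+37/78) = 65/20317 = 0.00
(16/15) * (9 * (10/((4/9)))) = 216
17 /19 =0.89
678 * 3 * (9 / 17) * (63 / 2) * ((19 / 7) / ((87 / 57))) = 29738097 / 493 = 60320.68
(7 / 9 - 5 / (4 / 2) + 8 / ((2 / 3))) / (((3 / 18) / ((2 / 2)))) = 185 / 3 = 61.67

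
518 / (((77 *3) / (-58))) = -4292 / 33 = -130.06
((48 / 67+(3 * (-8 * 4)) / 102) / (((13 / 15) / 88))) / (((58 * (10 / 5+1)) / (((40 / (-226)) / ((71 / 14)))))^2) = -2207744000 / 2404683432862269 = -0.00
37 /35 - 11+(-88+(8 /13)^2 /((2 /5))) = -573732 /5915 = -97.00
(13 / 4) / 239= 13 / 956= 0.01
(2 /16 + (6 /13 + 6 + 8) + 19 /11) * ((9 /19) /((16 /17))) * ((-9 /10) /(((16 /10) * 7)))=-25698951 /38950912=-0.66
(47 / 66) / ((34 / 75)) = 1175 / 748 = 1.57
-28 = -28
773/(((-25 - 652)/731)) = -565063/677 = -834.66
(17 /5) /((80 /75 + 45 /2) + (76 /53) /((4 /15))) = 5406 /46021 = 0.12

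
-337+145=-192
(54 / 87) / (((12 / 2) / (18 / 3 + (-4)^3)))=-6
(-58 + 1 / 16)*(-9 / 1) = 521.44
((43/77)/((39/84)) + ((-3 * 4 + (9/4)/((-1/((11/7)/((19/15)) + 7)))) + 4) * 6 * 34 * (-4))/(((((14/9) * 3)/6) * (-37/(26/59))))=-7414767288/22356103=-331.67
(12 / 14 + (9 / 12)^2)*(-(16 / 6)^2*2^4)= -3392 / 21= -161.52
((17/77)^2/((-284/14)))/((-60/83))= 23987/7216440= 0.00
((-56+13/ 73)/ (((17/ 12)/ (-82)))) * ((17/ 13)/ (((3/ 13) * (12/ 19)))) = 6348850/ 219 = 28990.18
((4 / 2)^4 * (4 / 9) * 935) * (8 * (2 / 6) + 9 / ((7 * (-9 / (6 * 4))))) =-957440 / 189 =-5065.82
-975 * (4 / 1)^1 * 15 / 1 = -58500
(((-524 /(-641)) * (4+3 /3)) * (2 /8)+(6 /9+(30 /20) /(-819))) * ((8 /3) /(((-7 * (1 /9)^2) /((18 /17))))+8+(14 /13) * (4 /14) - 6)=-4621560477 /90238057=-51.22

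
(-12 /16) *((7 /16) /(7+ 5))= -7 /256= -0.03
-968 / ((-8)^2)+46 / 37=-13.88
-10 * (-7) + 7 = 77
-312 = -312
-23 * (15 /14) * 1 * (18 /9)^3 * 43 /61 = -59340 /427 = -138.97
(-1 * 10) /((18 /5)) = -25 /9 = -2.78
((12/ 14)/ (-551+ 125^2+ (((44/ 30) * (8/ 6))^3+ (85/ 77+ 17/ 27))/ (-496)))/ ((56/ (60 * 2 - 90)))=2796626250/ 91807036242523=0.00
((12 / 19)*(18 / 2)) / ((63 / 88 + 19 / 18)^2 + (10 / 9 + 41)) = 67744512 / 539280667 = 0.13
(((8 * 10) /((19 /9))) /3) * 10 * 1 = 2400 /19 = 126.32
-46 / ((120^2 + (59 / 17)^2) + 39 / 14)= -186116 / 58322405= -0.00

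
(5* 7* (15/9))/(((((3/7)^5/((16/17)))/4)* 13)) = 188238400/161109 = 1168.39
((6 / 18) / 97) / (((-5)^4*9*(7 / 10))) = 0.00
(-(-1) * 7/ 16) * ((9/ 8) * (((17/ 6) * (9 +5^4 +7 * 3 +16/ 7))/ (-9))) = -78217/ 768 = -101.85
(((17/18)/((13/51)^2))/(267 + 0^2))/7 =4913/631722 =0.01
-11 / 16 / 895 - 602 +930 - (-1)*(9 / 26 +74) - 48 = 65964937 / 186160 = 354.35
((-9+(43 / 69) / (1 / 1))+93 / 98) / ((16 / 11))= -552497 / 108192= -5.11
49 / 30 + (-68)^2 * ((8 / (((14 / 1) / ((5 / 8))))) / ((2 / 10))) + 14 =1737283 / 210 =8272.78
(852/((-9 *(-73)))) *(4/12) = 284/657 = 0.43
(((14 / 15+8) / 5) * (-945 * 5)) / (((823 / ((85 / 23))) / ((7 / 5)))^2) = -119547162 / 358307041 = -0.33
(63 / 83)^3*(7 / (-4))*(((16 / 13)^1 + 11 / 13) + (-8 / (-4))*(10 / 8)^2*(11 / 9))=-1073340639 / 237863392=-4.51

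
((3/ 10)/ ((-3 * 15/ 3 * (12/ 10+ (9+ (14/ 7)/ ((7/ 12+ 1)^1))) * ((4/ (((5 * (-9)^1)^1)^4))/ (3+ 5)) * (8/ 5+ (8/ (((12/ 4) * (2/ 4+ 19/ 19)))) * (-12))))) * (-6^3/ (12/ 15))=-3506034375/ 17908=-195780.34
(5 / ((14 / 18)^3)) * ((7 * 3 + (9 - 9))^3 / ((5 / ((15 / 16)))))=295245 / 16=18452.81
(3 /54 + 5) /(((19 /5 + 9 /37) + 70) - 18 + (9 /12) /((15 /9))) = 6734 /75249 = 0.09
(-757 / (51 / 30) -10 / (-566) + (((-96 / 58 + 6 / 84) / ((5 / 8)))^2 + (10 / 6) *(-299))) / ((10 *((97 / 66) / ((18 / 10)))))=-1379592814181472 / 12019300251875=-114.78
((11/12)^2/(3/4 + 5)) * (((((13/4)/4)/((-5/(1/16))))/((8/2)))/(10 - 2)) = -1573/33914880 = -0.00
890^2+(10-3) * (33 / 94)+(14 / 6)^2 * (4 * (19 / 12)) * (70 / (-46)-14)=15402315451 / 19458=791567.24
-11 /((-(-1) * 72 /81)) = -12.38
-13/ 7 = -1.86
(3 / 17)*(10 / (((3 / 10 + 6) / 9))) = 300 / 119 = 2.52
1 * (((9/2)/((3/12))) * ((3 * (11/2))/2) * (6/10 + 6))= 9801/10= 980.10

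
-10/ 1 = -10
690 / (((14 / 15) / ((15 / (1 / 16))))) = 1242000 / 7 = 177428.57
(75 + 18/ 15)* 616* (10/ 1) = 469392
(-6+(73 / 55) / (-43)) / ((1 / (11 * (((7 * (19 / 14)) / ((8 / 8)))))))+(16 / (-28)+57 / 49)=-13266383 / 21070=-629.63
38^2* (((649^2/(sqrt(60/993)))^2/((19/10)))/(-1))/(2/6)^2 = -20083198788358002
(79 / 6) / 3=79 / 18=4.39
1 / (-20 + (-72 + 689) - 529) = 1 / 68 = 0.01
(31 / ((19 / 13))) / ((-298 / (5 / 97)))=-2015 / 549214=-0.00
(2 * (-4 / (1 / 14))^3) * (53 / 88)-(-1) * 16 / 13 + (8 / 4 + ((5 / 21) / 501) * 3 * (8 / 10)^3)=-2652115609798 / 12537525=-211534.22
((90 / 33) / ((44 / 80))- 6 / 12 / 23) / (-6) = -27479 / 33396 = -0.82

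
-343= -343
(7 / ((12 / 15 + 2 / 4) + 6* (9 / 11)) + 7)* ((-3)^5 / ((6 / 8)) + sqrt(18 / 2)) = -2608.89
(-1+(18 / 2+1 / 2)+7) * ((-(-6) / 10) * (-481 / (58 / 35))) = -313131 / 116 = -2699.41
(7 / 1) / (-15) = -7 / 15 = -0.47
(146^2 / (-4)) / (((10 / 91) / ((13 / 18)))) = -6304207 / 180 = -35023.37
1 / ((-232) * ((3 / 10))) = -5 / 348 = -0.01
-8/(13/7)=-56/13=-4.31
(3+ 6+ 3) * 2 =24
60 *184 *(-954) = -10532160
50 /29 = 1.72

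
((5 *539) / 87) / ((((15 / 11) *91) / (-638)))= -18634 / 117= -159.26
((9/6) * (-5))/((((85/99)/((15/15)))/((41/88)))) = -1107/272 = -4.07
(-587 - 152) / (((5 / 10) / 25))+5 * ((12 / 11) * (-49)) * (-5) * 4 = -347650 / 11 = -31604.55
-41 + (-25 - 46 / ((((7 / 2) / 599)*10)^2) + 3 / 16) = -265367461 / 19600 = -13539.16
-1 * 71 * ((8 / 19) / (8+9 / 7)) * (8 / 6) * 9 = -47712 / 1235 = -38.63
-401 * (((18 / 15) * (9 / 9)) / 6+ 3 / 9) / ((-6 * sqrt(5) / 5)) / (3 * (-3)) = -1604 * sqrt(5) / 405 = -8.86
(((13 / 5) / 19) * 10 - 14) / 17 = -240 / 323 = -0.74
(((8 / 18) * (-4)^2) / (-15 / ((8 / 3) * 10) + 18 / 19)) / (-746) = -9728 / 392769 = -0.02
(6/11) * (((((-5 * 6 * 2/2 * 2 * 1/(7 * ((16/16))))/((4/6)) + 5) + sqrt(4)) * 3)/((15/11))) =-246/35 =-7.03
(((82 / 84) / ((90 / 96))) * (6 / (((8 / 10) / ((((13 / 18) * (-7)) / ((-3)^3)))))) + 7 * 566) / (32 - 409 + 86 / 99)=-31783004 / 3016197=-10.54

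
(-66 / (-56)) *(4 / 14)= 33 / 98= 0.34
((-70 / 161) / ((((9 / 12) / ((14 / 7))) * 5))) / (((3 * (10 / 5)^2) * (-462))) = 2 / 47817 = 0.00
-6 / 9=-2 / 3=-0.67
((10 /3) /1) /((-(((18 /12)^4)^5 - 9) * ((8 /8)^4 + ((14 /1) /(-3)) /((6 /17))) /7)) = 7340032 /12750273129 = 0.00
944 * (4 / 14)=1888 / 7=269.71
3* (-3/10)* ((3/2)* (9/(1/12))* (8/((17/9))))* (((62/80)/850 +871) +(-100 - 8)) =-170205665391/361250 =-471157.55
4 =4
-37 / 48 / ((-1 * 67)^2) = -37 / 215472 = -0.00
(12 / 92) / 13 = 3 / 299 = 0.01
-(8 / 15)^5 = -32768 / 759375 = -0.04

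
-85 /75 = -1.13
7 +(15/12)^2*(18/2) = 337/16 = 21.06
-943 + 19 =-924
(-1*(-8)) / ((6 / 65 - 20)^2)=8450 / 418609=0.02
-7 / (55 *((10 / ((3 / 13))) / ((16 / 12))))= -14 / 3575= -0.00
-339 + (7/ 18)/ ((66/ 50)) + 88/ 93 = -6219497/ 18414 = -337.76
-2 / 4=-1 / 2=-0.50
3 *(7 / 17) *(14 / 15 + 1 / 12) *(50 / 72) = 2135 / 2448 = 0.87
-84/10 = -42/5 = -8.40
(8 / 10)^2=16 / 25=0.64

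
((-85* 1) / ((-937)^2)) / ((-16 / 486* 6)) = 6885 / 14047504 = 0.00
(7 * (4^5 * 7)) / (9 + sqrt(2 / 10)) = 564480 / 101- 12544 * sqrt(5) / 101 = 5311.20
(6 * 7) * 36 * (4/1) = 6048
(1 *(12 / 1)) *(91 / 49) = 156 / 7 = 22.29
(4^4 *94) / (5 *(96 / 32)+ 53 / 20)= 481280 / 353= 1363.40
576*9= 5184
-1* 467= -467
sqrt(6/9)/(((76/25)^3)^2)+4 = 244140625 * sqrt(6)/578099785728+4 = 4.00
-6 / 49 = -0.12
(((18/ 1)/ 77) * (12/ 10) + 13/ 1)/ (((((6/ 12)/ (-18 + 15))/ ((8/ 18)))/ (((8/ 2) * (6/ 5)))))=-327232/ 1925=-169.99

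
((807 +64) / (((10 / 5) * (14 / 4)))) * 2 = 1742 / 7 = 248.86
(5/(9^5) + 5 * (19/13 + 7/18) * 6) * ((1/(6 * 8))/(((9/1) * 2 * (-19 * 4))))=-332920/393797781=-0.00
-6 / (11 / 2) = -1.09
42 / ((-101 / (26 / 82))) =-546 / 4141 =-0.13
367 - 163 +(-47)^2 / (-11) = 35 / 11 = 3.18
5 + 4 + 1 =10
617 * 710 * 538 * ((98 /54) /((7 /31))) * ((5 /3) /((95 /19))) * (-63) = -358000441540 /9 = -39777826837.78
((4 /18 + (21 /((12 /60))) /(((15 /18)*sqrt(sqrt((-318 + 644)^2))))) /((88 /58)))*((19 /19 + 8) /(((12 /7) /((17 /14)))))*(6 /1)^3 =4437 /22 + 2515779*sqrt(326) /7172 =6535.14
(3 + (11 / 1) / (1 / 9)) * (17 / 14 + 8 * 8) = 46563 / 7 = 6651.86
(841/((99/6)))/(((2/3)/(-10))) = -8410/11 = -764.55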